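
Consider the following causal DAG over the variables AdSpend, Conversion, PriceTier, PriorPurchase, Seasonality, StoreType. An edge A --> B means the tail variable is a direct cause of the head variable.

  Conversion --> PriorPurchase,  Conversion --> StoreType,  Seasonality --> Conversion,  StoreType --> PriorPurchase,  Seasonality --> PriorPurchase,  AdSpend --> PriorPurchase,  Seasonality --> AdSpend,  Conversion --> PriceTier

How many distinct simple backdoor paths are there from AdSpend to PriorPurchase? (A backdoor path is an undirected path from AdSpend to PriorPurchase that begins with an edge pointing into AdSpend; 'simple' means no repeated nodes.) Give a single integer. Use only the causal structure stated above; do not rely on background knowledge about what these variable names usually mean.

3

A backdoor path from AdSpend to PriorPurchase is any simple undirected path whose first edge points into AdSpend (i.e. leaves AdSpend via a parent).
Parents of AdSpend: {Seasonality}.
Enumerating:
  P1: AdSpend <- Seasonality -> Conversion -> StoreType -> PriorPurchase
  P2: AdSpend <- Seasonality -> Conversion -> PriorPurchase
  P3: AdSpend <- Seasonality -> PriorPurchase
That exhausts the simple backdoor paths. Count: 3.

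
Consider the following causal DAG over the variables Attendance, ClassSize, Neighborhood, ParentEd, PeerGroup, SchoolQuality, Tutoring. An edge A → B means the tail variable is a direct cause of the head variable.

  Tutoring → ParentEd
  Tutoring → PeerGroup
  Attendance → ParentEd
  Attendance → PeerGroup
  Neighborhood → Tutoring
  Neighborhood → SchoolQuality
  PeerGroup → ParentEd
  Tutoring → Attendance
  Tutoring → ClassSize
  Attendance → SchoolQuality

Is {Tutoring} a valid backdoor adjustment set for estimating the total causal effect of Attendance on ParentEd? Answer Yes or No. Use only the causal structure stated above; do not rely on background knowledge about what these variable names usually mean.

Backdoor paths from Attendance to ParentEd (paths whose first edge points into Attendance):
  P1: Attendance <- Tutoring -> PeerGroup -> ParentEd
  P2: Attendance <- Tutoring -> ParentEd
Condition 1 (no descendant of Attendance in the set): holds — descendants of Attendance are {ParentEd, PeerGroup, SchoolQuality}; none are in {Tutoring}.
Condition 2 (every backdoor path blocked by {Tutoring}):
  P1: blocked at fork node Tutoring ∈ conditioning set.
  P2: blocked at fork node Tutoring ∈ conditioning set.
{Tutoring} satisfies the backdoor criterion.

Yes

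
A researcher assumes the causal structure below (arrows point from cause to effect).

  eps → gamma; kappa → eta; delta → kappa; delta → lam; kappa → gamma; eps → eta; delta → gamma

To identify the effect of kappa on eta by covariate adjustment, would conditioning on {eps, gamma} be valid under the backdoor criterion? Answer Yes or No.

Backdoor paths from kappa to eta (paths whose first edge points into kappa):
  P1: kappa <- delta -> gamma <- eps -> eta
Condition 1 (no descendant of kappa in the set): FAILS — gamma is a descendant of kappa.
Condition 2 (every backdoor path blocked by {eps, gamma}):
  P1: blocked at fork node eps ∈ conditioning set.
{eps, gamma} does not satisfy the backdoor criterion.

No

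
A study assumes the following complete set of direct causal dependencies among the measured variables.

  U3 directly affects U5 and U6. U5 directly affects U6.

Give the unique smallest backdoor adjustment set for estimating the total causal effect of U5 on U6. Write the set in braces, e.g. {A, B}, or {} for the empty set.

{U3}

Variables eligible for adjustment (non-descendants of U5, excluding U5 and U6): {U3}.
Backdoor paths from U5 to U6:
  P1: U5 <- U3 -> U6
The empty set is not sufficient: P1 (U5 <- U3 -> U6) has no collider blocking it and no conditioned non-collider, so it is open.
Try {U3}:
  P1: blocked at fork node U3 ∈ conditioning set.
{U3} contains no descendant of U5 and blocks every backdoor path.
{U3} is the unique smallest valid adjustment set.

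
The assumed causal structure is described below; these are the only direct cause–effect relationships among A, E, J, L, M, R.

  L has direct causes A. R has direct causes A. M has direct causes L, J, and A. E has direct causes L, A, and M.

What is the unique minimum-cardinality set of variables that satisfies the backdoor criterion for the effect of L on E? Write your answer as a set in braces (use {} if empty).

Variables eligible for adjustment (non-descendants of L, excluding L and E): {A, J, R}.
Backdoor paths from L to E:
  P1: L <- A -> M -> E
  P2: L <- A -> E
The empty set is not sufficient: P1 (L <- A -> M -> E) has no collider blocking it and no conditioned non-collider, so it is open.
Try {A}:
  P1: blocked at fork node A ∈ conditioning set.
  P2: blocked at fork node A ∈ conditioning set.
{A} contains no descendant of L and blocks every backdoor path.
No other singleton works — e.g. {J} leaves P1 open — so {A} is the unique smallest valid adjustment set.

{A}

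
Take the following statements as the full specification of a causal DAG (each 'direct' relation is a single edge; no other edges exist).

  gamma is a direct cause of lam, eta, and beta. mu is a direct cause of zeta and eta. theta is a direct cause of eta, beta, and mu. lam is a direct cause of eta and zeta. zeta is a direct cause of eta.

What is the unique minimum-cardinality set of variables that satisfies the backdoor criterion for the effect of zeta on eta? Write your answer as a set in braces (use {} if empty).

{lam, mu}

Variables eligible for adjustment (non-descendants of zeta, excluding zeta and eta): {beta, gamma, lam, mu, theta}.
Backdoor paths from zeta to eta:
  P1: zeta <- mu <- theta -> beta <- gamma -> lam -> eta
  P2: zeta <- mu <- theta -> beta <- gamma -> eta
  P3: zeta <- mu <- theta -> eta
  P4: zeta <- mu -> eta
  P5: zeta <- lam <- gamma -> beta <- theta -> mu -> eta
  P6: zeta <- lam <- gamma -> beta <- theta -> eta
  P7: zeta <- lam <- gamma -> eta
  P8: zeta <- lam -> eta
The empty set is not sufficient: P3 (zeta <- mu <- theta -> eta) has no collider blocking it and no conditioned non-collider, so it is open.
Try {lam, mu}:
  P1: blocked at chain node mu ∈ conditioning set.
  P2: blocked at chain node mu ∈ conditioning set.
  P3: blocked at chain node mu ∈ conditioning set.
  P4: blocked at fork node mu ∈ conditioning set.
  P5: blocked at chain node lam ∈ conditioning set.
  P6: blocked at chain node lam ∈ conditioning set.
  P7: blocked at chain node lam ∈ conditioning set.
  P8: blocked at fork node lam ∈ conditioning set.
{lam, mu} contains no descendant of zeta and blocks every backdoor path.
Every element of {lam, mu} is needed (dropping lam leaves P7 open; dropping mu leaves P3 open), so no proper subset is valid.
Among all size-2 subsets of the eligible variables, only {lam, mu} blocks every backdoor path, so it is the unique smallest valid adjustment set.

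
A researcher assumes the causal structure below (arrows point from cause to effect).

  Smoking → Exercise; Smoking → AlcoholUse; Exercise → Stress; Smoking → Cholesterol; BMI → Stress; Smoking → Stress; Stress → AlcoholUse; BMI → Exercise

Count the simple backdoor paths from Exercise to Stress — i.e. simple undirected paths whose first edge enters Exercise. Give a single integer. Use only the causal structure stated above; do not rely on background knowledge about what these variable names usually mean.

A backdoor path from Exercise to Stress is any simple undirected path whose first edge points into Exercise (i.e. leaves Exercise via a parent).
Parents of Exercise: {BMI, Smoking}.
Enumerating:
  P1: Exercise <- Smoking -> Stress
  P2: Exercise <- Smoking -> AlcoholUse <- Stress
  P3: Exercise <- BMI -> Stress
That exhausts the simple backdoor paths. Count: 3.

3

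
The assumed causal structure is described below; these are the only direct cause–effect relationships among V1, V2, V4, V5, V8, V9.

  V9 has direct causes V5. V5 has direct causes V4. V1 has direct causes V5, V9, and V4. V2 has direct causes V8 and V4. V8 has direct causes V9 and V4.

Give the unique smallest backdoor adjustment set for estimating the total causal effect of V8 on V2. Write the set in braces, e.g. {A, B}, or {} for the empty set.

{V4}

Variables eligible for adjustment (non-descendants of V8, excluding V8 and V2): {V1, V4, V5, V9}.
Backdoor paths from V8 to V2:
  P1: V8 <- V4 -> V2
  P2: V8 <- V9 <- V5 <- V4 -> V2
  P3: V8 <- V9 <- V5 -> V1 <- V4 -> V2
  P4: V8 <- V9 -> V1 <- V4 -> V2
  P5: V8 <- V9 -> V1 <- V5 <- V4 -> V2
The empty set is not sufficient: P1 (V8 <- V4 -> V2) has no collider blocking it and no conditioned non-collider, so it is open.
Try {V4}:
  P1: blocked at fork node V4 ∈ conditioning set.
  P2: blocked at fork node V4 ∈ conditioning set.
  P3: blocked at collider V1 (neither it nor any descendant is in the conditioning set).
  P4: blocked at collider V1 (neither it nor any descendant is in the conditioning set).
  P5: blocked at collider V1 (neither it nor any descendant is in the conditioning set).
{V4} contains no descendant of V8 and blocks every backdoor path.
No other singleton works — e.g. {V5} leaves P1 open — so {V4} is the unique smallest valid adjustment set.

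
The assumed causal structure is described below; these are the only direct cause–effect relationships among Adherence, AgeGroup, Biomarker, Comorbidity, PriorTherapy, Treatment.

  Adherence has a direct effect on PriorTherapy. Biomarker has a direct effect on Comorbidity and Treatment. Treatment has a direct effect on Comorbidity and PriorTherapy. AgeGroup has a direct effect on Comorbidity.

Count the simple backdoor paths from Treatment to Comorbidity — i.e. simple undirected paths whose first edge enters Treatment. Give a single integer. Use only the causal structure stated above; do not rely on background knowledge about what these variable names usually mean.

A backdoor path from Treatment to Comorbidity is any simple undirected path whose first edge points into Treatment (i.e. leaves Treatment via a parent).
Parents of Treatment: {Biomarker}.
Enumerating:
  P1: Treatment <- Biomarker -> Comorbidity
That exhausts the simple backdoor paths. Count: 1.

1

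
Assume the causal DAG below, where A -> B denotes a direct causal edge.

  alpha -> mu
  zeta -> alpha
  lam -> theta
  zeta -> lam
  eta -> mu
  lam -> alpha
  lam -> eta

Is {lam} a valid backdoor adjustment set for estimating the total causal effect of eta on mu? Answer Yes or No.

Yes

Backdoor paths from eta to mu (paths whose first edge points into eta):
  P1: eta <- lam <- zeta -> alpha -> mu
  P2: eta <- lam -> alpha -> mu
Condition 1 (no descendant of eta in the set): holds — descendants of eta are {mu}; none are in {lam}.
Condition 2 (every backdoor path blocked by {lam}):
  P1: blocked at chain node lam ∈ conditioning set.
  P2: blocked at fork node lam ∈ conditioning set.
{lam} satisfies the backdoor criterion.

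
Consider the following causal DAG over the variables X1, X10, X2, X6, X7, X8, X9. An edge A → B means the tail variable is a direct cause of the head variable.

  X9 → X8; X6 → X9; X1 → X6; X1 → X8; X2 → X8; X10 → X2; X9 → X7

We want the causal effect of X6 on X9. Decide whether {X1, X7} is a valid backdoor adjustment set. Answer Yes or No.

No

Backdoor paths from X6 to X9 (paths whose first edge points into X6):
  P1: X6 <- X1 -> X8 <- X9
Condition 1 (no descendant of X6 in the set): FAILS — X7 is a descendant of X6.
Condition 2 (every backdoor path blocked by {X1, X7}):
  P1: blocked at fork node X1 ∈ conditioning set.
{X1, X7} does not satisfy the backdoor criterion.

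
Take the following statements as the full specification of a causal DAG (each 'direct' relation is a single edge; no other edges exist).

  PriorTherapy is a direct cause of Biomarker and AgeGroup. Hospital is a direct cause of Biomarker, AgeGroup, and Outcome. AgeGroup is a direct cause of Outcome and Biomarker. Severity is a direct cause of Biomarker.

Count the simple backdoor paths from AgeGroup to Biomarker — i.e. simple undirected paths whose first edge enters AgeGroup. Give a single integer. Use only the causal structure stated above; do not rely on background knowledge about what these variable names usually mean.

2

A backdoor path from AgeGroup to Biomarker is any simple undirected path whose first edge points into AgeGroup (i.e. leaves AgeGroup via a parent).
Parents of AgeGroup: {Hospital, PriorTherapy}.
Enumerating:
  P1: AgeGroup <- PriorTherapy -> Biomarker
  P2: AgeGroup <- Hospital -> Biomarker
That exhausts the simple backdoor paths. Count: 2.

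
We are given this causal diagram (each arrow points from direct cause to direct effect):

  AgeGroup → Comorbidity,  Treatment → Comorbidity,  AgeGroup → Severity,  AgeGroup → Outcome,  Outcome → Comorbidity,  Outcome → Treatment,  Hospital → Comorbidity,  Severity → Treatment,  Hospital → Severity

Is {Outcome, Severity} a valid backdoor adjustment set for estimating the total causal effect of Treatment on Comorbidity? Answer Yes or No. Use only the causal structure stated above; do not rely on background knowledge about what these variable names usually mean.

Backdoor paths from Treatment to Comorbidity (paths whose first edge points into Treatment):
  P1: Treatment <- Outcome <- AgeGroup -> Severity <- Hospital -> Comorbidity
  P2: Treatment <- Outcome <- AgeGroup -> Comorbidity
  P3: Treatment <- Outcome -> Comorbidity
  P4: Treatment <- Severity <- AgeGroup -> Outcome -> Comorbidity
  P5: Treatment <- Severity <- AgeGroup -> Comorbidity
  P6: Treatment <- Severity <- Hospital -> Comorbidity
Condition 1 (no descendant of Treatment in the set): holds — descendants of Treatment are {Comorbidity}; none are in {Outcome, Severity}.
Condition 2 (every backdoor path blocked by {Outcome, Severity}):
  P1: blocked at chain node Outcome ∈ conditioning set.
  P2: blocked at chain node Outcome ∈ conditioning set.
  P3: blocked at fork node Outcome ∈ conditioning set.
  P4: blocked at chain node Severity ∈ conditioning set.
  P5: blocked at chain node Severity ∈ conditioning set.
  P6: blocked at chain node Severity ∈ conditioning set.
{Outcome, Severity} satisfies the backdoor criterion.

Yes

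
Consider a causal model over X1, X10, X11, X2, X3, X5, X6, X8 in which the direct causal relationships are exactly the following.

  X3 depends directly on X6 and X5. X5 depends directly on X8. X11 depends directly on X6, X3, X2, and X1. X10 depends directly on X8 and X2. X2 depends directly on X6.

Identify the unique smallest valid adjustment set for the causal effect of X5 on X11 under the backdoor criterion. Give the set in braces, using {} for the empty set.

Variables eligible for adjustment (non-descendants of X5, excluding X5 and X11): {X1, X10, X2, X6, X8}.
Backdoor paths from X5 to X11:
  P1: X5 <- X8 -> X10 <- X2 <- X6 -> X3 -> X11
  P2: X5 <- X8 -> X10 <- X2 <- X6 -> X11
  P3: X5 <- X8 -> X10 <- X2 -> X11
Each backdoor path contains an unconditioned collider, so every path is already blocked with the empty conditioning set:
  P1: blocked at collider X10 (neither it nor any descendant is in the conditioning set).
  P2: blocked at collider X10 (neither it nor any descendant is in the conditioning set).
  P3: blocked at collider X10 (neither it nor any descendant is in the conditioning set).
The empty set is therefore the unique smallest valid set.

{}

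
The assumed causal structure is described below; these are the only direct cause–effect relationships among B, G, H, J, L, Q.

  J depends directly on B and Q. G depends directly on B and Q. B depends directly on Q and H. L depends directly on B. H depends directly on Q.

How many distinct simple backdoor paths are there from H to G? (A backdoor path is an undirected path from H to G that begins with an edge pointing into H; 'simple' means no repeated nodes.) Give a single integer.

3

A backdoor path from H to G is any simple undirected path whose first edge points into H (i.e. leaves H via a parent).
Parents of H: {Q}.
Enumerating:
  P1: H <- Q -> B -> G
  P2: H <- Q -> J <- B -> G
  P3: H <- Q -> G
That exhausts the simple backdoor paths. Count: 3.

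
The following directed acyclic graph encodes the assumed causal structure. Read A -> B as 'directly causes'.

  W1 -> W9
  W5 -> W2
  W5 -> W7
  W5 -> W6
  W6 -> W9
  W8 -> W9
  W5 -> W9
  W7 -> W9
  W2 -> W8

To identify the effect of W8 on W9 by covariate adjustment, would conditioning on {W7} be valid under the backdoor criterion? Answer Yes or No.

No

Backdoor paths from W8 to W9 (paths whose first edge points into W8):
  P1: W8 <- W2 <- W5 -> W6 -> W9
  P2: W8 <- W2 <- W5 -> W7 -> W9
  P3: W8 <- W2 <- W5 -> W9
Condition 1 (no descendant of W8 in the set): holds — descendants of W8 are {W9}; none are in {W7}.
Condition 2 (every backdoor path blocked by {W7}):
  P1: open — no interior node is in the conditioning set.
  P2: blocked at chain node W7 ∈ conditioning set.
  P3: open — no interior node is in the conditioning set.
{W7} does not satisfy the backdoor criterion.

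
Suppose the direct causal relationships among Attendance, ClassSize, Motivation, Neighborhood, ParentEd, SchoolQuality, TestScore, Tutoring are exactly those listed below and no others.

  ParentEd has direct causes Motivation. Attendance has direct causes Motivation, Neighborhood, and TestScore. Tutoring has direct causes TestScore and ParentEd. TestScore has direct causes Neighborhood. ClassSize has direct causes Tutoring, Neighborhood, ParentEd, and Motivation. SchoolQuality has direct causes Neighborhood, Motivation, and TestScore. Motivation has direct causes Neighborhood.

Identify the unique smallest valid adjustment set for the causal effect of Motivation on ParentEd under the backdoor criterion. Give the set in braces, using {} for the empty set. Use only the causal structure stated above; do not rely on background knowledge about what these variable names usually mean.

{}

Variables eligible for adjustment (non-descendants of Motivation, excluding Motivation and ParentEd): {Neighborhood, TestScore}.
Backdoor paths from Motivation to ParentEd:
  P1: Motivation <- Neighborhood -> TestScore -> Tutoring <- ParentEd
  P2: Motivation <- Neighborhood -> TestScore -> Tutoring -> ClassSize <- ParentEd
  P3: Motivation <- Neighborhood -> SchoolQuality <- TestScore -> Tutoring <- ParentEd
  P4: Motivation <- Neighborhood -> SchoolQuality <- TestScore -> Tutoring -> ClassSize <- ParentEd
  P5: Motivation <- Neighborhood -> Attendance <- TestScore -> Tutoring <- ParentEd
  P6: Motivation <- Neighborhood -> Attendance <- TestScore -> Tutoring -> ClassSize <- ParentEd
  P7: Motivation <- Neighborhood -> ClassSize <- ParentEd
  P8: Motivation <- Neighborhood -> ClassSize <- Tutoring <- ParentEd
Each backdoor path contains an unconditioned collider, so every path is already blocked with the empty conditioning set:
  P1: blocked at collider Tutoring (neither it nor any descendant is in the conditioning set).
  P2: blocked at collider ClassSize (neither it nor any descendant is in the conditioning set).
  P3: blocked at collider SchoolQuality (neither it nor any descendant is in the conditioning set).
  P4: blocked at collider SchoolQuality (neither it nor any descendant is in the conditioning set).
  P5: blocked at collider Attendance (neither it nor any descendant is in the conditioning set).
  P6: blocked at collider Attendance (neither it nor any descendant is in the conditioning set).
  P7: blocked at collider ClassSize (neither it nor any descendant is in the conditioning set).
  P8: blocked at collider ClassSize (neither it nor any descendant is in the conditioning set).
The empty set is therefore the unique smallest valid set.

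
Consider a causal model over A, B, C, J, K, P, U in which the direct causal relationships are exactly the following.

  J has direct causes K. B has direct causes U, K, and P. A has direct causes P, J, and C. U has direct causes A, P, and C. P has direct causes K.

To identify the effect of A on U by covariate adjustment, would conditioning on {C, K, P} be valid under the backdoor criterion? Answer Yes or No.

Backdoor paths from A to U (paths whose first edge points into A):
  P1: A <- P <- K -> B <- U
  P2: A <- P -> U
  P3: A <- P -> B <- U
  P4: A <- J <- K -> P -> U
  P5: A <- J <- K -> P -> B <- U
  P6: A <- J <- K -> B <- P -> U
  P7: A <- J <- K -> B <- U
  P8: A <- C -> U
Condition 1 (no descendant of A in the set): holds — descendants of A are {B, U}; none are in {C, K, P}.
Condition 2 (every backdoor path blocked by {C, K, P}):
  P1: blocked at chain node P ∈ conditioning set.
  P2: blocked at fork node P ∈ conditioning set.
  P3: blocked at fork node P ∈ conditioning set.
  P4: blocked at fork node K ∈ conditioning set.
  P5: blocked at fork node K ∈ conditioning set.
  P6: blocked at fork node K ∈ conditioning set.
  P7: blocked at fork node K ∈ conditioning set.
  P8: blocked at fork node C ∈ conditioning set.
{C, K, P} satisfies the backdoor criterion.

Yes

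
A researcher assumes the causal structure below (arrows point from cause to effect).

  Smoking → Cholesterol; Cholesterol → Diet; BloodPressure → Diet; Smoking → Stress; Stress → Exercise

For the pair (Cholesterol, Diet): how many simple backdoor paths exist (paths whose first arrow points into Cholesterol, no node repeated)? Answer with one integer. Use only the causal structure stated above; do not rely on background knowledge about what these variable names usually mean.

0

A backdoor path from Cholesterol to Diet is any simple undirected path whose first edge points into Cholesterol (i.e. leaves Cholesterol via a parent).
Parents of Cholesterol: {Smoking}.
No simple path from any parent of Cholesterol reaches Diet without revisiting Cholesterol, so there are no backdoor paths.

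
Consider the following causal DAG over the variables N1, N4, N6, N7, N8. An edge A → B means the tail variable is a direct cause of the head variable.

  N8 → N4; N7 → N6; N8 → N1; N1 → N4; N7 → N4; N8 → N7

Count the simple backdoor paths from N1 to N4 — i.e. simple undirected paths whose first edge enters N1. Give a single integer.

A backdoor path from N1 to N4 is any simple undirected path whose first edge points into N1 (i.e. leaves N1 via a parent).
Parents of N1: {N8}.
Enumerating:
  P1: N1 <- N8 -> N7 -> N4
  P2: N1 <- N8 -> N4
That exhausts the simple backdoor paths. Count: 2.

2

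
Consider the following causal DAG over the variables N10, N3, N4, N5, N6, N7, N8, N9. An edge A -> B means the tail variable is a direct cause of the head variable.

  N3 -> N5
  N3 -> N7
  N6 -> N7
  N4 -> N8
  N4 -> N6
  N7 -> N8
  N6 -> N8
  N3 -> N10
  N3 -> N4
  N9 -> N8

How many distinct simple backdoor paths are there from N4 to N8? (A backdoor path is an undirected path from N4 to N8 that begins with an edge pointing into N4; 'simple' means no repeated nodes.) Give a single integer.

A backdoor path from N4 to N8 is any simple undirected path whose first edge points into N4 (i.e. leaves N4 via a parent).
Parents of N4: {N3}.
Enumerating:
  P1: N4 <- N3 -> N7 <- N6 -> N8
  P2: N4 <- N3 -> N7 -> N8
That exhausts the simple backdoor paths. Count: 2.

2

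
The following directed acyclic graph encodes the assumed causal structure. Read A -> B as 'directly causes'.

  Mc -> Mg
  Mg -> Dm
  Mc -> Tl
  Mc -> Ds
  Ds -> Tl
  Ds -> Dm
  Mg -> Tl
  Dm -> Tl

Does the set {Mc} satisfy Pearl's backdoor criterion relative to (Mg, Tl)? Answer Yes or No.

Backdoor paths from Mg to Tl (paths whose first edge points into Mg):
  P1: Mg <- Mc -> Ds -> Dm -> Tl
  P2: Mg <- Mc -> Ds -> Tl
  P3: Mg <- Mc -> Tl
Condition 1 (no descendant of Mg in the set): holds — descendants of Mg are {Dm, Tl}; none are in {Mc}.
Condition 2 (every backdoor path blocked by {Mc}):
  P1: blocked at fork node Mc ∈ conditioning set.
  P2: blocked at fork node Mc ∈ conditioning set.
  P3: blocked at fork node Mc ∈ conditioning set.
{Mc} satisfies the backdoor criterion.

Yes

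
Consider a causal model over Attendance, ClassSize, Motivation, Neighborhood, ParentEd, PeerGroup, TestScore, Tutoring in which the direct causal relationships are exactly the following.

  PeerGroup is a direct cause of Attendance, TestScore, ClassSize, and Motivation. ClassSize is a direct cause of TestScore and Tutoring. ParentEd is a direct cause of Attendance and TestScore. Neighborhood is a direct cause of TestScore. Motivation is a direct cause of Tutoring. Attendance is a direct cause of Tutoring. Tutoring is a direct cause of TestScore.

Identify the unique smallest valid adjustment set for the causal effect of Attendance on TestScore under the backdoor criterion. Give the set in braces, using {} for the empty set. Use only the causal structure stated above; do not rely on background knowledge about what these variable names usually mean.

Variables eligible for adjustment (non-descendants of Attendance, excluding Attendance and TestScore): {ClassSize, Motivation, Neighborhood, ParentEd, PeerGroup}.
Backdoor paths from Attendance to TestScore:
  P1: Attendance <- ParentEd -> TestScore
  P2: Attendance <- PeerGroup -> Motivation -> Tutoring <- ClassSize -> TestScore
  P3: Attendance <- PeerGroup -> Motivation -> Tutoring -> TestScore
  P4: Attendance <- PeerGroup -> ClassSize -> Tutoring -> TestScore
  P5: Attendance <- PeerGroup -> ClassSize -> TestScore
  P6: Attendance <- PeerGroup -> TestScore
The empty set is not sufficient: P1 (Attendance <- ParentEd -> TestScore) has no collider blocking it and no conditioned non-collider, so it is open.
Try {ParentEd, PeerGroup}:
  P1: blocked at fork node ParentEd ∈ conditioning set.
  P2: blocked at fork node PeerGroup ∈ conditioning set.
  P3: blocked at fork node PeerGroup ∈ conditioning set.
  P4: blocked at fork node PeerGroup ∈ conditioning set.
  P5: blocked at fork node PeerGroup ∈ conditioning set.
  P6: blocked at fork node PeerGroup ∈ conditioning set.
{ParentEd, PeerGroup} contains no descendant of Attendance and blocks every backdoor path.
Every element of {ParentEd, PeerGroup} is needed (dropping ParentEd leaves P1 open; dropping PeerGroup leaves P3 open), so no proper subset is valid.
Among all size-2 subsets of the eligible variables, only {ParentEd, PeerGroup} blocks every backdoor path, so it is the unique smallest valid adjustment set.

{ParentEd, PeerGroup}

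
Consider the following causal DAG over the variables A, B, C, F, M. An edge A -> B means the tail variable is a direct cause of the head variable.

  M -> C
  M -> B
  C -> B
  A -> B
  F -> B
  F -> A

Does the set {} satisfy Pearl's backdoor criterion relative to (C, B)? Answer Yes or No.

Backdoor paths from C to B (paths whose first edge points into C):
  P1: C <- M -> B
Condition 1 (no descendant of C in the set): holds — descendants of C are {B}; none are in {}.
Condition 2 (every backdoor path blocked by {}):
  P1: open — no interior node is in the conditioning set.
{} does not satisfy the backdoor criterion.

No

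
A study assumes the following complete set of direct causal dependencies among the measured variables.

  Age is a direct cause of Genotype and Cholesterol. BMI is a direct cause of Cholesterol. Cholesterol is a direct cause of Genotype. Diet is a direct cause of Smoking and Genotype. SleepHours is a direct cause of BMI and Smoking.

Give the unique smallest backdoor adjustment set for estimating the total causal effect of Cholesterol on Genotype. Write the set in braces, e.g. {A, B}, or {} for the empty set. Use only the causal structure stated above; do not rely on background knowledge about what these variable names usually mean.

{Age}

Variables eligible for adjustment (non-descendants of Cholesterol, excluding Cholesterol and Genotype): {Age, BMI, Diet, SleepHours, Smoking}.
Backdoor paths from Cholesterol to Genotype:
  P1: Cholesterol <- BMI <- SleepHours -> Smoking <- Diet -> Genotype
  P2: Cholesterol <- Age -> Genotype
The empty set is not sufficient: P2 (Cholesterol <- Age -> Genotype) has no collider blocking it and no conditioned non-collider, so it is open.
Try {Age}:
  P1: blocked at collider Smoking (neither it nor any descendant is in the conditioning set).
  P2: blocked at fork node Age ∈ conditioning set.
{Age} contains no descendant of Cholesterol and blocks every backdoor path.
No other singleton works — e.g. {SleepHours} leaves P2 open — so {Age} is the unique smallest valid adjustment set.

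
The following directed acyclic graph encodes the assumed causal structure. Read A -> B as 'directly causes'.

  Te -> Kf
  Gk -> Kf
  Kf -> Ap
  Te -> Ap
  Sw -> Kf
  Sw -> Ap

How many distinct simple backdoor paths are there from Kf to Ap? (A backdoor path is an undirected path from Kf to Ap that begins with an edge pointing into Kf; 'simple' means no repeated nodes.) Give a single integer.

2

A backdoor path from Kf to Ap is any simple undirected path whose first edge points into Kf (i.e. leaves Kf via a parent).
Parents of Kf: {Gk, Sw, Te}.
Enumerating:
  P1: Kf <- Sw -> Ap
  P2: Kf <- Te -> Ap
That exhausts the simple backdoor paths. Count: 2.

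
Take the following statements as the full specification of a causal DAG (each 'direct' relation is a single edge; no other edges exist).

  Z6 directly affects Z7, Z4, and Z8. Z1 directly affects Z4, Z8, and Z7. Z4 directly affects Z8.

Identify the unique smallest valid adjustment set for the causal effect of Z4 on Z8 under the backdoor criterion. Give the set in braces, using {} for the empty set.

Variables eligible for adjustment (non-descendants of Z4, excluding Z4 and Z8): {Z1, Z6, Z7}.
Backdoor paths from Z4 to Z8:
  P1: Z4 <- Z6 -> Z7 <- Z1 -> Z8
  P2: Z4 <- Z6 -> Z8
  P3: Z4 <- Z1 -> Z7 <- Z6 -> Z8
  P4: Z4 <- Z1 -> Z8
The empty set is not sufficient: P2 (Z4 <- Z6 -> Z8) has no collider blocking it and no conditioned non-collider, so it is open.
Try {Z1, Z6}:
  P1: blocked at fork node Z6 ∈ conditioning set.
  P2: blocked at fork node Z6 ∈ conditioning set.
  P3: blocked at fork node Z1 ∈ conditioning set.
  P4: blocked at fork node Z1 ∈ conditioning set.
{Z1, Z6} contains no descendant of Z4 and blocks every backdoor path.
Every element of {Z1, Z6} is needed (dropping Z1 leaves P4 open; dropping Z6 leaves P2 open), so no proper subset is valid.
Among all size-2 subsets of the eligible variables, only {Z1, Z6} blocks every backdoor path, so it is the unique smallest valid adjustment set.

{Z1, Z6}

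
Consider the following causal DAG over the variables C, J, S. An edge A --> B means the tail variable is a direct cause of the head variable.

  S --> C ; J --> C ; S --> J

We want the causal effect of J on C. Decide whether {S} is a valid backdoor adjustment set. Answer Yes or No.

Backdoor paths from J to C (paths whose first edge points into J):
  P1: J <- S -> C
Condition 1 (no descendant of J in the set): holds — descendants of J are {C}; none are in {S}.
Condition 2 (every backdoor path blocked by {S}):
  P1: blocked at fork node S ∈ conditioning set.
{S} satisfies the backdoor criterion.

Yes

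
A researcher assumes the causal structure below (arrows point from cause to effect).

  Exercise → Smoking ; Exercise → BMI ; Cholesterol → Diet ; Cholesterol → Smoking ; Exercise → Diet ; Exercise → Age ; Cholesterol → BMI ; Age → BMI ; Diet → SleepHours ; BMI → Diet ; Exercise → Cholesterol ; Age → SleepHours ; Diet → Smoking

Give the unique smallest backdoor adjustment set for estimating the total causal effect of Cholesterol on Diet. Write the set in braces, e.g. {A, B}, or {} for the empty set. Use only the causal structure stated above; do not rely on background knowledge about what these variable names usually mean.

Variables eligible for adjustment (non-descendants of Cholesterol, excluding Cholesterol and Diet): {Age, Exercise}.
Backdoor paths from Cholesterol to Diet:
  P1: Cholesterol <- Exercise -> Age -> BMI -> Diet
  P2: Cholesterol <- Exercise -> Age -> SleepHours <- Diet
  P3: Cholesterol <- Exercise -> BMI <- Age -> SleepHours <- Diet
  P4: Cholesterol <- Exercise -> BMI -> Diet
  P5: Cholesterol <- Exercise -> Diet
  P6: Cholesterol <- Exercise -> Smoking <- Diet
The empty set is not sufficient: P1 (Cholesterol <- Exercise -> Age -> BMI -> Diet) has no collider blocking it and no conditioned non-collider, so it is open.
Try {Exercise}:
  P1: blocked at fork node Exercise ∈ conditioning set.
  P2: blocked at fork node Exercise ∈ conditioning set.
  P3: blocked at fork node Exercise ∈ conditioning set.
  P4: blocked at fork node Exercise ∈ conditioning set.
  P5: blocked at fork node Exercise ∈ conditioning set.
  P6: blocked at fork node Exercise ∈ conditioning set.
{Exercise} contains no descendant of Cholesterol and blocks every backdoor path.
No other singleton works — e.g. {Age} leaves P4 open — so {Exercise} is the unique smallest valid adjustment set.

{Exercise}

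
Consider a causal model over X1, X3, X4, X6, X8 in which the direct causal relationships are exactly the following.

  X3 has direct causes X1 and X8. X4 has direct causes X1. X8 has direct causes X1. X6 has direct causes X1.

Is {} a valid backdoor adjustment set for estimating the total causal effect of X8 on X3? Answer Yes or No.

Backdoor paths from X8 to X3 (paths whose first edge points into X8):
  P1: X8 <- X1 -> X3
Condition 1 (no descendant of X8 in the set): holds — descendants of X8 are {X3}; none are in {}.
Condition 2 (every backdoor path blocked by {}):
  P1: open — no interior node is in the conditioning set.
{} does not satisfy the backdoor criterion.

No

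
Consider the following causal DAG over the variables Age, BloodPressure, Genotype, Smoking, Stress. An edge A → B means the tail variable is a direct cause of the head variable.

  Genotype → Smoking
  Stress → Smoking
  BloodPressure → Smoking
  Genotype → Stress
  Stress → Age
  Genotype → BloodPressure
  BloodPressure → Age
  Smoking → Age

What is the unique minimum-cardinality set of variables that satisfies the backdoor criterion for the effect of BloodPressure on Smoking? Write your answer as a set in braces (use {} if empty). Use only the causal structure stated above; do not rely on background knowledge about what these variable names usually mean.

{Genotype}

Variables eligible for adjustment (non-descendants of BloodPressure, excluding BloodPressure and Smoking): {Genotype, Stress}.
Backdoor paths from BloodPressure to Smoking:
  P1: BloodPressure <- Genotype -> Stress -> Smoking
  P2: BloodPressure <- Genotype -> Stress -> Age <- Smoking
  P3: BloodPressure <- Genotype -> Smoking
The empty set is not sufficient: P1 (BloodPressure <- Genotype -> Stress -> Smoking) has no collider blocking it and no conditioned non-collider, so it is open.
Try {Genotype}:
  P1: blocked at fork node Genotype ∈ conditioning set.
  P2: blocked at fork node Genotype ∈ conditioning set.
  P3: blocked at fork node Genotype ∈ conditioning set.
{Genotype} contains no descendant of BloodPressure and blocks every backdoor path.
No other singleton works — e.g. {Stress} leaves P3 open — so {Genotype} is the unique smallest valid adjustment set.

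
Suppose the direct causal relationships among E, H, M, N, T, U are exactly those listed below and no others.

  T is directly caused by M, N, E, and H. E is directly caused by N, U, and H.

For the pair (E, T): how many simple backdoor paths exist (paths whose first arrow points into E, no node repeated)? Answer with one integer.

2

A backdoor path from E to T is any simple undirected path whose first edge points into E (i.e. leaves E via a parent).
Parents of E: {H, N, U}.
Enumerating:
  P1: E <- H -> T
  P2: E <- N -> T
That exhausts the simple backdoor paths. Count: 2.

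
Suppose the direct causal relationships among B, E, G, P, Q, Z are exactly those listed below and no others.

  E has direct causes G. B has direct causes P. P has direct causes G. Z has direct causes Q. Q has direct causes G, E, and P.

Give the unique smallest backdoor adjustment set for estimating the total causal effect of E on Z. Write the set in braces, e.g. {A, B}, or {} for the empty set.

{G}

Variables eligible for adjustment (non-descendants of E, excluding E and Z): {B, G, P}.
Backdoor paths from E to Z:
  P1: E <- G -> P -> Q -> Z
  P2: E <- G -> Q -> Z
The empty set is not sufficient: P1 (E <- G -> P -> Q -> Z) has no collider blocking it and no conditioned non-collider, so it is open.
Try {G}:
  P1: blocked at fork node G ∈ conditioning set.
  P2: blocked at fork node G ∈ conditioning set.
{G} contains no descendant of E and blocks every backdoor path.
No other singleton works — e.g. {P} leaves P2 open — so {G} is the unique smallest valid adjustment set.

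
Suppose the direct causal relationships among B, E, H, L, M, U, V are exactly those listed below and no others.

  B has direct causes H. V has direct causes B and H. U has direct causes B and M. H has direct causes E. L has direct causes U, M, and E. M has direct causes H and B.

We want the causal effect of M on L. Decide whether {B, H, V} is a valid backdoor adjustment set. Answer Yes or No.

Backdoor paths from M to L (paths whose first edge points into M):
  P1: M <- H <- E -> L
  P2: M <- H -> B -> U -> L
  P3: M <- H -> V <- B -> U -> L
  P4: M <- B <- H <- E -> L
  P5: M <- B -> U -> L
  P6: M <- B -> V <- H <- E -> L
Condition 1 (no descendant of M in the set): holds — descendants of M are {L, U}; none are in {B, H, V}.
Condition 2 (every backdoor path blocked by {B, H, V}):
  P1: blocked at chain node H ∈ conditioning set.
  P2: blocked at fork node H ∈ conditioning set.
  P3: blocked at fork node H ∈ conditioning set.
  P4: blocked at chain node B ∈ conditioning set.
  P5: blocked at fork node B ∈ conditioning set.
  P6: blocked at fork node B ∈ conditioning set.
{B, H, V} satisfies the backdoor criterion.

Yes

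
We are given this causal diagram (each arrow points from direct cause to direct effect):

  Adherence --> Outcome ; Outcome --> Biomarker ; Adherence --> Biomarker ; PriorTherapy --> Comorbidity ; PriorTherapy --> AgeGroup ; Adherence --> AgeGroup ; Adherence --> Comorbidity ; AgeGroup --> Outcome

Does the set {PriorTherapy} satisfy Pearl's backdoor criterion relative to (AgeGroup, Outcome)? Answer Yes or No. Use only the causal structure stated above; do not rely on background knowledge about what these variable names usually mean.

No

Backdoor paths from AgeGroup to Outcome (paths whose first edge points into AgeGroup):
  P1: AgeGroup <- Adherence -> Outcome
  P2: AgeGroup <- Adherence -> Biomarker <- Outcome
  P3: AgeGroup <- PriorTherapy -> Comorbidity <- Adherence -> Outcome
  P4: AgeGroup <- PriorTherapy -> Comorbidity <- Adherence -> Biomarker <- Outcome
Condition 1 (no descendant of AgeGroup in the set): holds — descendants of AgeGroup are {Biomarker, Outcome}; none are in {PriorTherapy}.
Condition 2 (every backdoor path blocked by {PriorTherapy}):
  P1: open — no interior node is in the conditioning set.
  P2: blocked at collider Biomarker (neither it nor any descendant is in the conditioning set).
  P3: blocked at fork node PriorTherapy ∈ conditioning set.
  P4: blocked at fork node PriorTherapy ∈ conditioning set.
{PriorTherapy} does not satisfy the backdoor criterion.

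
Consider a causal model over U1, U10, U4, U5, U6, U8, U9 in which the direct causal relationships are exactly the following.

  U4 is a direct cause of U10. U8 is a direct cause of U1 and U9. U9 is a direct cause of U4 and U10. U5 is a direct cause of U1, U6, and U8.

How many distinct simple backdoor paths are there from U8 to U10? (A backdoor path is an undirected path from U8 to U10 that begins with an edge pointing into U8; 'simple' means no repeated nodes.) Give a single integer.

0

A backdoor path from U8 to U10 is any simple undirected path whose first edge points into U8 (i.e. leaves U8 via a parent).
Parents of U8: {U5}.
No simple path from any parent of U8 reaches U10 without revisiting U8, so there are no backdoor paths.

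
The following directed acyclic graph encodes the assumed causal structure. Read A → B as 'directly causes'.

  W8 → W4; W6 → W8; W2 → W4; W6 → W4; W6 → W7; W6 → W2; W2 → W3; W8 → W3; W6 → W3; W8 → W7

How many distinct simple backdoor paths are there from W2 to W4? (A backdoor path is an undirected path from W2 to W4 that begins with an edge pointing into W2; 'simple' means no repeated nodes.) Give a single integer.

A backdoor path from W2 to W4 is any simple undirected path whose first edge points into W2 (i.e. leaves W2 via a parent).
Parents of W2: {W6}.
Enumerating:
  P1: W2 <- W6 -> W8 -> W4
  P2: W2 <- W6 -> W4
  P3: W2 <- W6 -> W7 <- W8 -> W4
  P4: W2 <- W6 -> W3 <- W8 -> W4
That exhausts the simple backdoor paths. Count: 4.

4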